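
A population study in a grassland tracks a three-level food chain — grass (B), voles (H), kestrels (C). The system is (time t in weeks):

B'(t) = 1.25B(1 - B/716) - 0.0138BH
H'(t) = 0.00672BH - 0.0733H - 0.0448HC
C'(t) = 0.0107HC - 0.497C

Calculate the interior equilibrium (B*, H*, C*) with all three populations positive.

B* ≈ 349, H* ≈ 46.4, C* ≈ 50.7

From dC/dt = 0: 0.0107H* = 0.497, so H* = 46.4.
From dB/dt = 0: 1.25(1 - B*/716) = 0.0138·46.4, giving B* = 716·(1 - 0.513) = 349.
From dH/dt = 0: 0.00672·349 - 0.0733 = 0.0448C*, so C* = 2.27/0.0448 = 50.7.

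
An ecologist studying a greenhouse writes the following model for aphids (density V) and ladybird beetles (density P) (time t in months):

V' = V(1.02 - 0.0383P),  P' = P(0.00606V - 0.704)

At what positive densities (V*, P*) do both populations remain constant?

Set dP/dt = 0 with P > 0: 0.00606V - 0.704 = 0, so V* = 0.704/0.00606 = 116.
Set dV/dt = 0 with V > 0: 1.02 - 0.0383P = 0, so P* = 1.02/0.0383 = 26.6.

V* ≈ 116, P* ≈ 26.6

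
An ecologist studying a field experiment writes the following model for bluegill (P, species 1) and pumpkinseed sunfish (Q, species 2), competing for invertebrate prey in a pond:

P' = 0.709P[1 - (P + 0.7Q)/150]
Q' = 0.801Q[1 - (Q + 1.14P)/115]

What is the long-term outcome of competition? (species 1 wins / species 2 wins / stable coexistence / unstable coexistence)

Compare the nullcline intercepts: K1/α12 = 150/0.7 = 214 > K2 = 115; K2/α21 = 115/1.14 = 101 < K1 = 150.
Since the inequalities point opposite ways, species 1 can invade but species 2 cannot.

species 1 excludes species 2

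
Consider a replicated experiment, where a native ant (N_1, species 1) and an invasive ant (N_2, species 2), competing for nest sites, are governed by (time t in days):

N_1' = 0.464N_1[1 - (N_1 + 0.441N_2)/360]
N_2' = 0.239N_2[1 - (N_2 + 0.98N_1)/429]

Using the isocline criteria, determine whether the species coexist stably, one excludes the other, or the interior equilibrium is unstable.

Compare the nullcline intercepts: K1/α12 = 360/0.441 = 816 > K2 = 429; K2/α21 = 429/0.98 = 438 > K1 = 360.
Since both inequalities hold, each species can invade when rare, so the interior equilibrium is stable.

stable coexistence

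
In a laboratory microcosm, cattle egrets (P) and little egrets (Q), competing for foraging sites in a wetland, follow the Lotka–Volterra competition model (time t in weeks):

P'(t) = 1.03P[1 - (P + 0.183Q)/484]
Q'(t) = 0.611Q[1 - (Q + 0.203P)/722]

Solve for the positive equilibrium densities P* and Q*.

Setting both brackets to zero gives the nullclines P + 0.183Q = 484 and 0.203P + Q = 722.
Substituting Q = 722 - 0.203P into the first: P(1 - 0.183·0.203) = 484 - 0.183·722.
So P* = 352/0.963 = 365, and then Q* = 722 - 0.203·365 = 648.

P* ≈ 365, Q* ≈ 648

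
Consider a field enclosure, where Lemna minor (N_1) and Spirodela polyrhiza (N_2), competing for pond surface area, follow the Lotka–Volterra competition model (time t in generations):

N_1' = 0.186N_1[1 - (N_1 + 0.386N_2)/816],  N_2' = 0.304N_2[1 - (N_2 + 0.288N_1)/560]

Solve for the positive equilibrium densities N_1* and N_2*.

N_1* ≈ 675, N_2* ≈ 366

Setting both brackets to zero gives the nullclines N_1 + 0.386N_2 = 816 and 0.288N_1 + N_2 = 560.
Substituting N_2 = 560 - 0.288N_1 into the first: N_1(1 - 0.386·0.288) = 816 - 0.386·560.
So N_1* = 600/0.889 = 675, and then N_2* = 560 - 0.288·675 = 366.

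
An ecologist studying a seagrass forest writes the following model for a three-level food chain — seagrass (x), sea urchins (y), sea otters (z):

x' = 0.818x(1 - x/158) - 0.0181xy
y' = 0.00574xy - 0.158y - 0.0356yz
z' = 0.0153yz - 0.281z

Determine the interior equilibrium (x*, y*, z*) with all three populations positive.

From dz/dt = 0: 0.0153y* = 0.281, so y* = 18.4.
From dx/dt = 0: 0.818(1 - x*/158) = 0.0181·18.4, giving x* = 158·(1 - 0.406) = 93.8.
From dy/dt = 0: 0.00574·93.8 - 0.158 = 0.0356z*, so z* = 0.38/0.0356 = 10.7.

x* ≈ 93.8, y* ≈ 18.4, z* ≈ 10.7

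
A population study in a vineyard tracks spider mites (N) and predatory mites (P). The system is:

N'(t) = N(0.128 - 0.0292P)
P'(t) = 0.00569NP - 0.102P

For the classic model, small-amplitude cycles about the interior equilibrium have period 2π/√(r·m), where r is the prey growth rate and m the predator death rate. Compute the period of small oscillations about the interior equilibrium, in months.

Here r = 0.128 and m = 0.102, so r·m = 0.0131.
ω = √0.0131 = 0.114 per month, hence T = 2π/ω ≈ 55 months.

T ≈ 55 months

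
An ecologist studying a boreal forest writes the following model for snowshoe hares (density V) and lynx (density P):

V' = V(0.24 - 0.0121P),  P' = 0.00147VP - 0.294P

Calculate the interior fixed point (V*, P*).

V* ≈ 200, P* ≈ 19.8

Set dP/dt = 0 with P > 0: 0.00147V - 0.294 = 0, so V* = 0.294/0.00147 = 200.
Set dV/dt = 0 with V > 0: 0.24 - 0.0121P = 0, so P* = 0.24/0.0121 = 19.8.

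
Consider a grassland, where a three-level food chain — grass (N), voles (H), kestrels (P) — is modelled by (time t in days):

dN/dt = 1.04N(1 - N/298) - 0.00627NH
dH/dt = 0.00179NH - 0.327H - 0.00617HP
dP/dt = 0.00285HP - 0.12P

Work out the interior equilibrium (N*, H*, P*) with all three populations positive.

From dP/dt = 0: 0.00285H* = 0.12, so H* = 42.1.
From dN/dt = 0: 1.04(1 - N*/298) = 0.00627·42.1, giving N* = 298·(1 - 0.254) = 222.
From dH/dt = 0: 0.00179·222 - 0.327 = 0.00617P*, so P* = 0.071/0.00617 = 11.5.

N* ≈ 222, H* ≈ 42.1, P* ≈ 11.5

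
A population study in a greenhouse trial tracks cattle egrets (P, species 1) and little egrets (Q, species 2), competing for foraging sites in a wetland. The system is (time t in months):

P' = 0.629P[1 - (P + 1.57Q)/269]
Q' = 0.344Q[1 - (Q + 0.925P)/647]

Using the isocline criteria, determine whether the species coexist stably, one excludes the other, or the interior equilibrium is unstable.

species 2 excludes species 1

Compare the nullcline intercepts: K1/α12 = 269/1.57 = 171 < K2 = 647; K2/α21 = 647/0.925 = 699 > K1 = 269.
Since the inequalities point opposite ways, species 2 can invade but species 1 cannot.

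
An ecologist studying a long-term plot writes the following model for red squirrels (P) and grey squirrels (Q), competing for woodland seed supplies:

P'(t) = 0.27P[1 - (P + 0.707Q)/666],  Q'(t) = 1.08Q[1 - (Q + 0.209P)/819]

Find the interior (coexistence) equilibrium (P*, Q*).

Setting both brackets to zero gives the nullclines P + 0.707Q = 666 and 0.209P + Q = 819.
Substituting Q = 819 - 0.209P into the first: P(1 - 0.707·0.209) = 666 - 0.707·819.
So P* = 87/0.852 = 102, and then Q* = 819 - 0.209·102 = 798.

P* ≈ 102, Q* ≈ 798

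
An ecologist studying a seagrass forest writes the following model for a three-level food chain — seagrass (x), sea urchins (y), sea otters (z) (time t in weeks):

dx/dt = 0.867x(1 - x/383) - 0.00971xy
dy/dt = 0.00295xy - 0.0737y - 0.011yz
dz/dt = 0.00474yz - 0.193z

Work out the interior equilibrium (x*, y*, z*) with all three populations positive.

From dz/dt = 0: 0.00474y* = 0.193, so y* = 40.7.
From dx/dt = 0: 0.867(1 - x*/383) = 0.00971·40.7, giving x* = 383·(1 - 0.456) = 208.
From dy/dt = 0: 0.00295·208 - 0.0737 = 0.011z*, so z* = 0.541/0.011 = 49.2.

x* ≈ 208, y* ≈ 40.7, z* ≈ 49.2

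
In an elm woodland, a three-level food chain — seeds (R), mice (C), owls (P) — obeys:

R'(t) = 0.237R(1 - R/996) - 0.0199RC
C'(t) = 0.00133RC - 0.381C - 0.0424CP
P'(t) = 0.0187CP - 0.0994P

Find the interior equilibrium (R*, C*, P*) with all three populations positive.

R* ≈ 551, C* ≈ 5.32, P* ≈ 8.31

From dP/dt = 0: 0.0187C* = 0.0994, so C* = 5.32.
From dR/dt = 0: 0.237(1 - R*/996) = 0.0199·5.32, giving R* = 996·(1 - 0.446) = 551.
From dC/dt = 0: 0.00133·551 - 0.381 = 0.0424P*, so P* = 0.352/0.0424 = 8.31.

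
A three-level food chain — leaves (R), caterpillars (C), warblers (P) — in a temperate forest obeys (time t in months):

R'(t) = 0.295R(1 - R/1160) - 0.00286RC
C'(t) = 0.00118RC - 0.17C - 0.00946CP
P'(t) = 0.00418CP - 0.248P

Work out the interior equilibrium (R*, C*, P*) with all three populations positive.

From dP/dt = 0: 0.00418C* = 0.248, so C* = 59.3.
From dR/dt = 0: 0.295(1 - R*/1160) = 0.00286·59.3, giving R* = 1160·(1 - 0.575) = 493.
From dC/dt = 0: 0.00118·493 - 0.17 = 0.00946P*, so P* = 0.411/0.00946 = 43.5.

R* ≈ 493, C* ≈ 59.3, P* ≈ 43.5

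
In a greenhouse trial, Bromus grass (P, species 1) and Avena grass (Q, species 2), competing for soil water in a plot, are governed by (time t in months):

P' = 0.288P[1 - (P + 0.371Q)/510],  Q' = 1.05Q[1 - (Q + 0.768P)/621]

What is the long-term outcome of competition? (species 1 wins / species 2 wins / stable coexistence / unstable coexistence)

stable coexistence

Compare the nullcline intercepts: K1/α12 = 510/0.371 = 1370 > K2 = 621; K2/α21 = 621/0.768 = 809 > K1 = 510.
Since both inequalities hold, each species can invade when rare, so the interior equilibrium is stable.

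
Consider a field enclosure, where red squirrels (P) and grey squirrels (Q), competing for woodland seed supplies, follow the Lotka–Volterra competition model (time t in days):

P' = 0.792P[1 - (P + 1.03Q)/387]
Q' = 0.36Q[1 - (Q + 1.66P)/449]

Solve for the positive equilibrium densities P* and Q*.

P* ≈ 106, Q* ≈ 272

Setting both brackets to zero gives the nullclines P + 1.03Q = 387 and 1.66P + Q = 449.
Substituting Q = 449 - 1.66P into the first: P(1 - 1.03·1.66) = 387 - 1.03·449.
So P* = -75.5/-0.71 = 106, and then Q* = 449 - 1.66·106 = 272.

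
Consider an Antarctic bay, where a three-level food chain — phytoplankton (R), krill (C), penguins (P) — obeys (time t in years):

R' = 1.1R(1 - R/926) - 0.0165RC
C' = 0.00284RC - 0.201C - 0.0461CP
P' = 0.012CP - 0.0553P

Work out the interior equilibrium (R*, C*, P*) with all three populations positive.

R* ≈ 862, C* ≈ 4.61, P* ≈ 48.7

From dP/dt = 0: 0.012C* = 0.0553, so C* = 4.61.
From dR/dt = 0: 1.1(1 - R*/926) = 0.0165·4.61, giving R* = 926·(1 - 0.0691) = 862.
From dC/dt = 0: 0.00284·862 - 0.201 = 0.0461P*, so P* = 2.25/0.0461 = 48.7.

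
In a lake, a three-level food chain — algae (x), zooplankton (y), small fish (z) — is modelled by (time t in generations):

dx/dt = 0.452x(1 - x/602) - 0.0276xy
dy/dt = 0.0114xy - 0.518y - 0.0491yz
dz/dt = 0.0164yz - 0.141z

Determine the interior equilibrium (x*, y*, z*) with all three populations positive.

x* ≈ 286, y* ≈ 8.6, z* ≈ 55.8

From dz/dt = 0: 0.0164y* = 0.141, so y* = 8.6.
From dx/dt = 0: 0.452(1 - x*/602) = 0.0276·8.6, giving x* = 602·(1 - 0.525) = 286.
From dy/dt = 0: 0.0114·286 - 0.518 = 0.0491z*, so z* = 2.74/0.0491 = 55.8.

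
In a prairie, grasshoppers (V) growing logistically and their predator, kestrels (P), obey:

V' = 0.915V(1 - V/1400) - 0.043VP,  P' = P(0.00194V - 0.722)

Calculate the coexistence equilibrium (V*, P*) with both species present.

From dP/dt = 0 with P > 0: 0.00194V* = 0.722, so V* = 372.
Substitute into dV/dt = 0: 0.915(1 - 372/1400) = 0.043P*.
The bracket is 0.734, giving P* = 0.672/0.043 = 15.6.

V* ≈ 372, P* ≈ 15.6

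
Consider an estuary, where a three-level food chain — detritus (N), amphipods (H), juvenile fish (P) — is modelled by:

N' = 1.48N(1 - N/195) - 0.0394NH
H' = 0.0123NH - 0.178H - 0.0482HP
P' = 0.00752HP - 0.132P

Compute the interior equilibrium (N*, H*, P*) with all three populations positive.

From dP/dt = 0: 0.00752H* = 0.132, so H* = 17.6.
From dN/dt = 0: 1.48(1 - N*/195) = 0.0394·17.6, giving N* = 195·(1 - 0.467) = 104.
From dH/dt = 0: 0.0123·104 - 0.178 = 0.0482P*, so P* = 1.1/0.0482 = 22.8.

N* ≈ 104, H* ≈ 17.6, P* ≈ 22.8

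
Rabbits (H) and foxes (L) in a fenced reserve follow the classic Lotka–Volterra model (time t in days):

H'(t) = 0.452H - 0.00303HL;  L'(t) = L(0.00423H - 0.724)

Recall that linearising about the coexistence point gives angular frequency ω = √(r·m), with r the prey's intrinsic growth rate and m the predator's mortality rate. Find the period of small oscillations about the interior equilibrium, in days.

T ≈ 11 days

Here r = 0.452 and m = 0.724, so r·m = 0.327.
ω = √0.327 = 0.572 per day, hence T = 2π/ω ≈ 11 days.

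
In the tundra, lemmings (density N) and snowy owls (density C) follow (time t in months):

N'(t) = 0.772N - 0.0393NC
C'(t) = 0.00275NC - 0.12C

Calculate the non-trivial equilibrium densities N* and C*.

N* ≈ 43.6, C* ≈ 19.6

Set dC/dt = 0 with C > 0: 0.00275N - 0.12 = 0, so N* = 0.12/0.00275 = 43.6.
Set dN/dt = 0 with N > 0: 0.772 - 0.0393C = 0, so C* = 0.772/0.0393 = 19.6.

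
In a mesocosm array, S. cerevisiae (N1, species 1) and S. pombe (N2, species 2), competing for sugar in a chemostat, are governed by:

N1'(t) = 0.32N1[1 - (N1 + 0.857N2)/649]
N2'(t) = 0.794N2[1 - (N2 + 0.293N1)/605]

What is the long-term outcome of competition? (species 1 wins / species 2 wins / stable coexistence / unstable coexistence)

Compare the nullcline intercepts: K1/α12 = 649/0.857 = 757 > K2 = 605; K2/α21 = 605/0.293 = 2060 > K1 = 649.
Since both inequalities hold, each species can invade when rare, so the interior equilibrium is stable.

stable coexistence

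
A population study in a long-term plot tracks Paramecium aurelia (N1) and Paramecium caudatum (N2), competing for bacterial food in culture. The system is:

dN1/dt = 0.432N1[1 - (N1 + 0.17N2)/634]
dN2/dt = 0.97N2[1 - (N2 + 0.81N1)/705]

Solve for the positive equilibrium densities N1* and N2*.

Setting both brackets to zero gives the nullclines N1 + 0.17N2 = 634 and 0.81N1 + N2 = 705.
Substituting N2 = 705 - 0.81N1 into the first: N1(1 - 0.17·0.81) = 634 - 0.17·705.
So N1* = 514/0.862 = 596, and then N2* = 705 - 0.81·596 = 222.

N1* ≈ 596, N2* ≈ 222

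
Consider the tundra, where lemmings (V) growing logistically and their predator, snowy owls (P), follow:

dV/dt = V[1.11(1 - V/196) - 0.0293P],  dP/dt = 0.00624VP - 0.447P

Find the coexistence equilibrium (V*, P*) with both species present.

From dP/dt = 0 with P > 0: 0.00624V* = 0.447, so V* = 71.6.
Substitute into dV/dt = 0: 1.11(1 - 71.6/196) = 0.0293P*.
The bracket is 0.635, giving P* = 0.704/0.0293 = 24.

V* ≈ 71.6, P* ≈ 24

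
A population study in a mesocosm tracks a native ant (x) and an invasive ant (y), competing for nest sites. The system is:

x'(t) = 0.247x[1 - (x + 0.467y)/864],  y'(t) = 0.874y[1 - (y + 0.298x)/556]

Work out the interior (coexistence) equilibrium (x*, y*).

Setting both brackets to zero gives the nullclines x + 0.467y = 864 and 0.298x + y = 556.
Substituting y = 556 - 0.298x into the first: x(1 - 0.467·0.298) = 864 - 0.467·556.
So x* = 604/0.861 = 702, and then y* = 556 - 0.298·702 = 347.

x* ≈ 702, y* ≈ 347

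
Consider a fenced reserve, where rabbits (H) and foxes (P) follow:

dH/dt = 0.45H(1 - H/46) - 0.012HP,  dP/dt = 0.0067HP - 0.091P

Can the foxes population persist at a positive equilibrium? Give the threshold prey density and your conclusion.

Threshold H = 13.6; K > 13.6, so yes, the predator persists.

The predator equation gives dP/dt > 0 only when H > 0.091/0.0067 = 13.6.
Without the predator, H → K = 46. Since 46 > 13.6, the predator can invade and persist.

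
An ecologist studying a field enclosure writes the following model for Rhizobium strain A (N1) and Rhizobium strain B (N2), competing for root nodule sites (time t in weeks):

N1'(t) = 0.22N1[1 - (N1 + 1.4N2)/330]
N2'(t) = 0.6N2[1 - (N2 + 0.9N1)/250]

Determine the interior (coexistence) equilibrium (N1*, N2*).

Setting both brackets to zero gives the nullclines N1 + 1.4N2 = 330 and 0.9N1 + N2 = 250.
Substituting N2 = 250 - 0.9N1 into the first: N1(1 - 1.4·0.9) = 330 - 1.4·250.
So N1* = -20/-0.26 = 76.9, and then N2* = 250 - 0.9·76.9 = 181.

N1* ≈ 76.9, N2* ≈ 181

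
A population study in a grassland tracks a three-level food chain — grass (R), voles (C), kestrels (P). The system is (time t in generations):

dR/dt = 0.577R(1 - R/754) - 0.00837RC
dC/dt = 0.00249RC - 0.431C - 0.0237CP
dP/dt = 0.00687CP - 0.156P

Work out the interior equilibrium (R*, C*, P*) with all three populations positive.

From dP/dt = 0: 0.00687C* = 0.156, so C* = 22.7.
From dR/dt = 0: 0.577(1 - R*/754) = 0.00837·22.7, giving R* = 754·(1 - 0.329) = 506.
From dC/dt = 0: 0.00249·506 - 0.431 = 0.0237P*, so P* = 0.828/0.0237 = 34.9.

R* ≈ 506, C* ≈ 22.7, P* ≈ 34.9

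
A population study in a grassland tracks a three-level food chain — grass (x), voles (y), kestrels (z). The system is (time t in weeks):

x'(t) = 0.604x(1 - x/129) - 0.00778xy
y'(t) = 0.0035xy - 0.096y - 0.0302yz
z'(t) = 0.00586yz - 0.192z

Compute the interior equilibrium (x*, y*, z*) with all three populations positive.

From dz/dt = 0: 0.00586y* = 0.192, so y* = 32.8.
From dx/dt = 0: 0.604(1 - x*/129) = 0.00778·32.8, giving x* = 129·(1 - 0.422) = 74.6.
From dy/dt = 0: 0.0035·74.6 - 0.096 = 0.0302z*, so z* = 0.165/0.0302 = 5.46.

x* ≈ 74.6, y* ≈ 32.8, z* ≈ 5.46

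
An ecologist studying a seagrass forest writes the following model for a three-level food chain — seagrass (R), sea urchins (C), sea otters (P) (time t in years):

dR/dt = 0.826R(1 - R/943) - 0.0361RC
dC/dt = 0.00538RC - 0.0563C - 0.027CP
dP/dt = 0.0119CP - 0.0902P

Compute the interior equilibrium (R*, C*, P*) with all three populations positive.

From dP/dt = 0: 0.0119C* = 0.0902, so C* = 7.58.
From dR/dt = 0: 0.826(1 - R*/943) = 0.0361·7.58, giving R* = 943·(1 - 0.331) = 631.
From dC/dt = 0: 0.00538·631 - 0.0563 = 0.027P*, so P* = 3.34/0.027 = 124.

R* ≈ 631, C* ≈ 7.58, P* ≈ 124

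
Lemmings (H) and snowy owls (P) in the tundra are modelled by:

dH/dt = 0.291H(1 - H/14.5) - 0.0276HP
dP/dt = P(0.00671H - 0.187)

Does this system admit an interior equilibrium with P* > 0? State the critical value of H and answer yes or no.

Threshold H = 27.9; K < 27.9, so no, the predator goes extinct.

The predator equation gives dP/dt > 0 only when H > 0.187/0.00671 = 27.9.
Without the predator, H → K = 14.5. Since 14.5 < 27.9, the predator cannot invade.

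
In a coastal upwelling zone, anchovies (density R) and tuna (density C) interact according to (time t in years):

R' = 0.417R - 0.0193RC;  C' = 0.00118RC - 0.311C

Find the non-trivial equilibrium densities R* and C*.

Set dC/dt = 0 with C > 0: 0.00118R - 0.311 = 0, so R* = 0.311/0.00118 = 264.
Set dR/dt = 0 with R > 0: 0.417 - 0.0193C = 0, so C* = 0.417/0.0193 = 21.6.

R* ≈ 264, C* ≈ 21.6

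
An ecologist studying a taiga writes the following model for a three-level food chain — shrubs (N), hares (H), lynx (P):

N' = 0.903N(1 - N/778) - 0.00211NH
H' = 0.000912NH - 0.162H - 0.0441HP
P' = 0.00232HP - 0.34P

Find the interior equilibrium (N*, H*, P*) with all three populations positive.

From dP/dt = 0: 0.00232H* = 0.34, so H* = 147.
From dN/dt = 0: 0.903(1 - N*/778) = 0.00211·147, giving N* = 778·(1 - 0.342) = 512.
From dH/dt = 0: 0.000912·512 - 0.162 = 0.0441P*, so P* = 0.305/0.0441 = 6.91.

N* ≈ 512, H* ≈ 147, P* ≈ 6.91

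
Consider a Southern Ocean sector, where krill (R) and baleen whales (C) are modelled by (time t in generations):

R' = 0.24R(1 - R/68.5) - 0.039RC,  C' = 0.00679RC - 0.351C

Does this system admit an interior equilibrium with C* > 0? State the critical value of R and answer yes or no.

The predator equation gives dC/dt > 0 only when R > 0.351/0.00679 = 51.7.
Without the predator, R → K = 68.5. Since 68.5 > 51.7, the predator can invade and persist.

Threshold R = 51.7; K > 51.7, so yes, the predator persists.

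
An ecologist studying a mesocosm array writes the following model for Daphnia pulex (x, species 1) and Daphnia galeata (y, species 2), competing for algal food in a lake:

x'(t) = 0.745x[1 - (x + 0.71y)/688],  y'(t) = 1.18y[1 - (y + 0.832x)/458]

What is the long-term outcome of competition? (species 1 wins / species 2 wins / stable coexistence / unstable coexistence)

Compare the nullcline intercepts: K1/α12 = 688/0.71 = 969 > K2 = 458; K2/α21 = 458/0.832 = 550 < K1 = 688.
Since the inequalities point opposite ways, species 1 can invade but species 2 cannot.

species 1 excludes species 2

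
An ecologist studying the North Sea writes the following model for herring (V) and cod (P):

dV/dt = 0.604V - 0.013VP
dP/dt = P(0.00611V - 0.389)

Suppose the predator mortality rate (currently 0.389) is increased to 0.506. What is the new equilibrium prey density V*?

V* ≈ 82.8

At the interior fixed point, setting dP/dt = 0 with P > 0 fixes V* = (predator death rate)/(VP coefficient) — independent of the other coefficients.
With the change, V* = 0.506/0.00611 = 82.8; it rises from 63.7.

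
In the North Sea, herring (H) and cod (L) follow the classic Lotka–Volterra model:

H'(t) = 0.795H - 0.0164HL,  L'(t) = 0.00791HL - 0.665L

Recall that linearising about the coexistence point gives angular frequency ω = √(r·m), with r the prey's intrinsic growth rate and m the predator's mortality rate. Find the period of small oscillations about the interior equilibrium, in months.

T ≈ 8.64 months

Here r = 0.795 and m = 0.665, so r·m = 0.529.
ω = √0.529 = 0.727 per month, hence T = 2π/ω ≈ 8.64 months.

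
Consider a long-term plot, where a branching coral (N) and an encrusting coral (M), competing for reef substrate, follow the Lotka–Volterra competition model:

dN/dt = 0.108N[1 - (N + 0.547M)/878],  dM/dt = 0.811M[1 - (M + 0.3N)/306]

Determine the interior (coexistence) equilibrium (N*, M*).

Setting both brackets to zero gives the nullclines N + 0.547M = 878 and 0.3N + M = 306.
Substituting M = 306 - 0.3N into the first: N(1 - 0.547·0.3) = 878 - 0.547·306.
So N* = 711/0.836 = 850, and then M* = 306 - 0.3·850 = 51.

N* ≈ 850, M* ≈ 51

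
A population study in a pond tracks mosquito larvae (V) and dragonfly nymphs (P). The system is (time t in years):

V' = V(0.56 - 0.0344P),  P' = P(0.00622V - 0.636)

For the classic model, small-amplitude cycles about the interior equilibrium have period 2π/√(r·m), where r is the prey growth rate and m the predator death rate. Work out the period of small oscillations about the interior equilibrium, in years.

T ≈ 10.5 years

Here r = 0.56 and m = 0.636, so r·m = 0.356.
ω = √0.356 = 0.597 per year, hence T = 2π/ω ≈ 10.5 years.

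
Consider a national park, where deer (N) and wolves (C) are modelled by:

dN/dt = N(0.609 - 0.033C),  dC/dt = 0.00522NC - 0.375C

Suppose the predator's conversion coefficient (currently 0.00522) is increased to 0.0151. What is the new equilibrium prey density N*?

N* ≈ 24.8

At the interior fixed point, setting dC/dt = 0 with C > 0 fixes N* = (predator death rate)/(NC coefficient) — independent of the other coefficients.
With the change, N* = 0.375/0.0151 = 24.8; it falls from 71.8.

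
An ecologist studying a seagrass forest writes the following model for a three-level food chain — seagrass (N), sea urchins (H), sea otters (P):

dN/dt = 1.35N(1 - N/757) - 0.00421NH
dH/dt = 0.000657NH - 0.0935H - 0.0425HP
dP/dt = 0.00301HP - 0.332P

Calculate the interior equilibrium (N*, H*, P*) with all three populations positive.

N* ≈ 497, H* ≈ 110, P* ≈ 5.48

From dP/dt = 0: 0.00301H* = 0.332, so H* = 110.
From dN/dt = 0: 1.35(1 - N*/757) = 0.00421·110, giving N* = 757·(1 - 0.344) = 497.
From dH/dt = 0: 0.000657·497 - 0.0935 = 0.0425P*, so P* = 0.233/0.0425 = 5.48.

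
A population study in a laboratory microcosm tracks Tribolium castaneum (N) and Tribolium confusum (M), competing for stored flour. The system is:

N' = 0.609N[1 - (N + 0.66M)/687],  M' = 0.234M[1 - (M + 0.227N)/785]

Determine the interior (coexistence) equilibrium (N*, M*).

Setting both brackets to zero gives the nullclines N + 0.66M = 687 and 0.227N + M = 785.
Substituting M = 785 - 0.227N into the first: N(1 - 0.66·0.227) = 687 - 0.66·785.
So N* = 169/0.85 = 199, and then M* = 785 - 0.227·199 = 740.

N* ≈ 199, M* ≈ 740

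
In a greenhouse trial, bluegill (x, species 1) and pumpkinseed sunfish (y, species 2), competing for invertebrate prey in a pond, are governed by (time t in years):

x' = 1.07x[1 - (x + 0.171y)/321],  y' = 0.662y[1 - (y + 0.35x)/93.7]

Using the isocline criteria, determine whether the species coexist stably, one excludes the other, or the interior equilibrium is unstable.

species 1 excludes species 2

Compare the nullcline intercepts: K1/α12 = 321/0.171 = 1880 > K2 = 93.7; K2/α21 = 93.7/0.35 = 268 < K1 = 321.
Since the inequalities point opposite ways, species 1 can invade but species 2 cannot.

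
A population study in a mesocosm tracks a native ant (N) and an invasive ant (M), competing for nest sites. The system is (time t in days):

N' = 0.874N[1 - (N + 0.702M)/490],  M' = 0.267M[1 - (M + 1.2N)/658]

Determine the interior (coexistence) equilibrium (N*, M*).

N* ≈ 178, M* ≈ 444

Setting both brackets to zero gives the nullclines N + 0.702M = 490 and 1.2N + M = 658.
Substituting M = 658 - 1.2N into the first: N(1 - 0.702·1.2) = 490 - 0.702·658.
So N* = 28.1/0.158 = 178, and then M* = 658 - 1.2·178 = 444.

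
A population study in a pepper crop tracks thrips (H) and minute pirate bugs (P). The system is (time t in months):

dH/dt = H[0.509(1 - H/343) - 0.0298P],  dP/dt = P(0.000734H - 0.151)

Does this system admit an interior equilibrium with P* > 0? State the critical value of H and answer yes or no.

Threshold H = 206; K > 206, so yes, the predator persists.

The predator equation gives dP/dt > 0 only when H > 0.151/0.000734 = 206.
Without the predator, H → K = 343. Since 343 > 206, the predator can invade and persist.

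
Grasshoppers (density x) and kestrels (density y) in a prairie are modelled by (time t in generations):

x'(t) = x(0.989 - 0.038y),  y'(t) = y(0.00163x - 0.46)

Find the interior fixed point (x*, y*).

x* ≈ 282, y* ≈ 26

Set dy/dt = 0 with y > 0: 0.00163x - 0.46 = 0, so x* = 0.46/0.00163 = 282.
Set dx/dt = 0 with x > 0: 0.989 - 0.038y = 0, so y* = 0.989/0.038 = 26.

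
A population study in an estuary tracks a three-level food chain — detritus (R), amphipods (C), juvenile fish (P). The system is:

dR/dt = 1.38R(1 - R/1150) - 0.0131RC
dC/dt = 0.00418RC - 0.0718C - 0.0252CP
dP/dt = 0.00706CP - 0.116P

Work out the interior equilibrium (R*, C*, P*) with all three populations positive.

R* ≈ 971, C* ≈ 16.4, P* ≈ 158

From dP/dt = 0: 0.00706C* = 0.116, so C* = 16.4.
From dR/dt = 0: 1.38(1 - R*/1150) = 0.0131·16.4, giving R* = 1150·(1 - 0.156) = 971.
From dC/dt = 0: 0.00418·971 - 0.0718 = 0.0252P*, so P* = 3.99/0.0252 = 158.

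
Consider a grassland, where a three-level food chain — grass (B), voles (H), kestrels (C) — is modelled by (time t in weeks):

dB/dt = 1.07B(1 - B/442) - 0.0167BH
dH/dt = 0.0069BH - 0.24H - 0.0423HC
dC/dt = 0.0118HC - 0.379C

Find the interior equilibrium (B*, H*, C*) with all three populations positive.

From dC/dt = 0: 0.0118H* = 0.379, so H* = 32.1.
From dB/dt = 0: 1.07(1 - B*/442) = 0.0167·32.1, giving B* = 442·(1 - 0.501) = 220.
From dH/dt = 0: 0.0069·220 - 0.24 = 0.0423C*, so C* = 1.28/0.0423 = 30.3.

B* ≈ 220, H* ≈ 32.1, C* ≈ 30.3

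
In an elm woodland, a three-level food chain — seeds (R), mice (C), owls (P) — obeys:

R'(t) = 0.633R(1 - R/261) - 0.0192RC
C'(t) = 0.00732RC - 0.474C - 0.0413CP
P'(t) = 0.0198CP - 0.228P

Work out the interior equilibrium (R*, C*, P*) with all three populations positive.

R* ≈ 170, C* ≈ 11.5, P* ≈ 18.6

From dP/dt = 0: 0.0198C* = 0.228, so C* = 11.5.
From dR/dt = 0: 0.633(1 - R*/261) = 0.0192·11.5, giving R* = 261·(1 - 0.349) = 170.
From dC/dt = 0: 0.00732·170 - 0.474 = 0.0413P*, so P* = 0.769/0.0413 = 18.6.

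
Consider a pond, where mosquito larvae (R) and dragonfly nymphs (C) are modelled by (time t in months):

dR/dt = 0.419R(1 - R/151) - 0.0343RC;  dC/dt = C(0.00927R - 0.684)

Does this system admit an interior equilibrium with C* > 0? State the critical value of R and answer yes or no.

Threshold R = 73.8; K > 73.8, so yes, the predator persists.

The predator equation gives dC/dt > 0 only when R > 0.684/0.00927 = 73.8.
Without the predator, R → K = 151. Since 151 > 73.8, the predator can invade and persist.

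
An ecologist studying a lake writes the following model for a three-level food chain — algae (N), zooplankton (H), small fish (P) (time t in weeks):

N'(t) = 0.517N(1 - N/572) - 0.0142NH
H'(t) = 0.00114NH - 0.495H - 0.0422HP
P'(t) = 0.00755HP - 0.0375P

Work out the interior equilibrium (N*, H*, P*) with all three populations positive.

N* ≈ 494, H* ≈ 4.97, P* ≈ 1.61

From dP/dt = 0: 0.00755H* = 0.0375, so H* = 4.97.
From dN/dt = 0: 0.517(1 - N*/572) = 0.0142·4.97, giving N* = 572·(1 - 0.136) = 494.
From dH/dt = 0: 0.00114·494 - 0.495 = 0.0422P*, so P* = 0.0681/0.0422 = 1.61.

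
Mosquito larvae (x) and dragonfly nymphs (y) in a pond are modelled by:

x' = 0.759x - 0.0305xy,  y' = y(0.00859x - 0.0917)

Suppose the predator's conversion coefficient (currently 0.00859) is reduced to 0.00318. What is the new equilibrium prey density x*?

x* ≈ 28.8

At the interior fixed point, setting dy/dt = 0 with y > 0 fixes x* = (predator death rate)/(xy coefficient) — independent of the other coefficients.
With the change, x* = 0.0917/0.00318 = 28.8; it rises from 10.7.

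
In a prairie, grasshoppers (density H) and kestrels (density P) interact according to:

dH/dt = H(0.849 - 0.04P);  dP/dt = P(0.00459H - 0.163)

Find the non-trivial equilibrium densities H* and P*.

H* ≈ 35.5, P* ≈ 21.2

Set dP/dt = 0 with P > 0: 0.00459H - 0.163 = 0, so H* = 0.163/0.00459 = 35.5.
Set dH/dt = 0 with H > 0: 0.849 - 0.04P = 0, so P* = 0.849/0.04 = 21.2.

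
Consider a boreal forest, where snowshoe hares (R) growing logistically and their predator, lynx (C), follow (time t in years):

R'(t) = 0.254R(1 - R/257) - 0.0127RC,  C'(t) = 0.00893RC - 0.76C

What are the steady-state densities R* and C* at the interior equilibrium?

R* ≈ 85.1, C* ≈ 13.4

From dC/dt = 0 with C > 0: 0.00893R* = 0.76, so R* = 85.1.
Substitute into dR/dt = 0: 0.254(1 - 85.1/257) = 0.0127C*.
The bracket is 0.669, giving C* = 0.17/0.0127 = 13.4.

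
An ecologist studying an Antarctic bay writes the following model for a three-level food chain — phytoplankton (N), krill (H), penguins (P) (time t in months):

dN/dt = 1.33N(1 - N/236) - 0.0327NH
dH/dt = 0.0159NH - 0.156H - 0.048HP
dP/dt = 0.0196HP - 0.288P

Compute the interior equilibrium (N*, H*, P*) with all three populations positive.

N* ≈ 151, H* ≈ 14.7, P* ≈ 46.7

From dP/dt = 0: 0.0196H* = 0.288, so H* = 14.7.
From dN/dt = 0: 1.33(1 - N*/236) = 0.0327·14.7, giving N* = 236·(1 - 0.361) = 151.
From dH/dt = 0: 0.0159·151 - 0.156 = 0.048P*, so P* = 2.24/0.048 = 46.7.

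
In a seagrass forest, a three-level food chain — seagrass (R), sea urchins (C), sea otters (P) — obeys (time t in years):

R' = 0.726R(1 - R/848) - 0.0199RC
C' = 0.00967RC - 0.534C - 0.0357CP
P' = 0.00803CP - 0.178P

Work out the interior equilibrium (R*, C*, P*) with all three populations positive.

R* ≈ 333, C* ≈ 22.2, P* ≈ 75.2

From dP/dt = 0: 0.00803C* = 0.178, so C* = 22.2.
From dR/dt = 0: 0.726(1 - R*/848) = 0.0199·22.2, giving R* = 848·(1 - 0.608) = 333.
From dC/dt = 0: 0.00967·333 - 0.534 = 0.0357P*, so P* = 2.68/0.0357 = 75.2.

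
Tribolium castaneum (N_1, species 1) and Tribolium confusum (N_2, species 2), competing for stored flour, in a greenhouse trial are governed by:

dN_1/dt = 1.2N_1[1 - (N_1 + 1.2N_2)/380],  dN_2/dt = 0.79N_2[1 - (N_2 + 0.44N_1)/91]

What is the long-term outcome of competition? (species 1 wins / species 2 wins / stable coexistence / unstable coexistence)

Compare the nullcline intercepts: K1/α12 = 380/1.2 = 317 > K2 = 91; K2/α21 = 91/0.44 = 207 < K1 = 380.
Since the inequalities point opposite ways, species 1 can invade but species 2 cannot.

species 1 excludes species 2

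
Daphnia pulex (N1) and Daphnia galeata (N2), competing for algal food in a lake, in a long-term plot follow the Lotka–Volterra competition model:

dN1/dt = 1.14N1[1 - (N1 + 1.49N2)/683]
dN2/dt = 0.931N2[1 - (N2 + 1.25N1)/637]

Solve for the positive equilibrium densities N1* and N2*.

Setting both brackets to zero gives the nullclines N1 + 1.49N2 = 683 and 1.25N1 + N2 = 637.
Substituting N2 = 637 - 1.25N1 into the first: N1(1 - 1.49·1.25) = 683 - 1.49·637.
So N1* = -266/-0.863 = 309, and then N2* = 637 - 1.25·309 = 251.

N1* ≈ 309, N2* ≈ 251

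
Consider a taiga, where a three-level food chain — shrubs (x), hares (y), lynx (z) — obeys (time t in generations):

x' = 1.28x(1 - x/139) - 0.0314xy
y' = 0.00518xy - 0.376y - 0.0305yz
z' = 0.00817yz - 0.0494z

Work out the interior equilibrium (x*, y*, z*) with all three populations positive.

From dz/dt = 0: 0.00817y* = 0.0494, so y* = 6.05.
From dx/dt = 0: 1.28(1 - x*/139) = 0.0314·6.05, giving x* = 139·(1 - 0.148) = 118.
From dy/dt = 0: 0.00518·118 - 0.376 = 0.0305z*, so z* = 0.237/0.0305 = 7.78.

x* ≈ 118, y* ≈ 6.05, z* ≈ 7.78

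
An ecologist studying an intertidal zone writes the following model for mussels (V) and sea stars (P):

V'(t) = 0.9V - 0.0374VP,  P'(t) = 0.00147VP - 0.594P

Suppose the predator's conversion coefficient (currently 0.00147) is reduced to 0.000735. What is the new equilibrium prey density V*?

V* ≈ 808

At the interior fixed point, setting dP/dt = 0 with P > 0 fixes V* = (predator death rate)/(VP coefficient) — independent of the other coefficients.
With the change, V* = 0.594/0.000735 = 808; it rises from 404.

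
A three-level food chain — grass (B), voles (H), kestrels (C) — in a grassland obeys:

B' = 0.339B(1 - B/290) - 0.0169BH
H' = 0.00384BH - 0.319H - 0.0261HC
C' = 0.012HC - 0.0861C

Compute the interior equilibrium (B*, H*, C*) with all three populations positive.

B* ≈ 186, H* ≈ 7.17, C* ≈ 15.2

From dC/dt = 0: 0.012H* = 0.0861, so H* = 7.17.
From dB/dt = 0: 0.339(1 - B*/290) = 0.0169·7.17, giving B* = 290·(1 - 0.358) = 186.
From dH/dt = 0: 0.00384·186 - 0.319 = 0.0261C*, so C* = 0.396/0.0261 = 15.2.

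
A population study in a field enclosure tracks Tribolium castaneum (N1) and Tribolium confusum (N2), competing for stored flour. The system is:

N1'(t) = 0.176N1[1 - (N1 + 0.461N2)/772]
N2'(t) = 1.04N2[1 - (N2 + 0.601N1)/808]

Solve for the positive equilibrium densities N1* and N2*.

Setting both brackets to zero gives the nullclines N1 + 0.461N2 = 772 and 0.601N1 + N2 = 808.
Substituting N2 = 808 - 0.601N1 into the first: N1(1 - 0.461·0.601) = 772 - 0.461·808.
So N1* = 400/0.723 = 553, and then N2* = 808 - 0.601·553 = 476.

N1* ≈ 553, N2* ≈ 476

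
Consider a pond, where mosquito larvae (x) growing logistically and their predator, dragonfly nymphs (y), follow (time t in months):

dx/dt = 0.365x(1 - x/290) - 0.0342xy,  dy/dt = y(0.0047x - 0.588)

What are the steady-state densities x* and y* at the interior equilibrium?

From dy/dt = 0 with y > 0: 0.0047x* = 0.588, so x* = 125.
Substitute into dx/dt = 0: 0.365(1 - 125/290) = 0.0342y*.
The bracket is 0.569, giving y* = 0.208/0.0342 = 6.07.

x* ≈ 125, y* ≈ 6.07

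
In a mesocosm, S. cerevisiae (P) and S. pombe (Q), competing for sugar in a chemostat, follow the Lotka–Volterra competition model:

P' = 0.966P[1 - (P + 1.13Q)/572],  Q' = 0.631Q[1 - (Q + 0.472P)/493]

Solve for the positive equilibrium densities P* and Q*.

P* ≈ 32, Q* ≈ 478

Setting both brackets to zero gives the nullclines P + 1.13Q = 572 and 0.472P + Q = 493.
Substituting Q = 493 - 0.472P into the first: P(1 - 1.13·0.472) = 572 - 1.13·493.
So P* = 14.9/0.467 = 32, and then Q* = 493 - 0.472·32 = 478.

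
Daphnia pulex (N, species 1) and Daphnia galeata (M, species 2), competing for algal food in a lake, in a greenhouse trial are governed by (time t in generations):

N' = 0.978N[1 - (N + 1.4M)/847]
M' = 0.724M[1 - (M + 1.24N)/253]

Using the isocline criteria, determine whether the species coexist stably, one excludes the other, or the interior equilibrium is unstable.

species 1 excludes species 2

Compare the nullcline intercepts: K1/α12 = 847/1.4 = 605 > K2 = 253; K2/α21 = 253/1.24 = 204 < K1 = 847.
Since the inequalities point opposite ways, species 1 can invade but species 2 cannot.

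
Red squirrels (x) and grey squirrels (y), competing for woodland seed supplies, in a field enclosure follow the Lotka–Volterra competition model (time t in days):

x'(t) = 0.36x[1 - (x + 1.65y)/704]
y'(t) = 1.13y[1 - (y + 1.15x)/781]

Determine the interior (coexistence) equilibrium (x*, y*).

x* ≈ 651, y* ≈ 31.9

Setting both brackets to zero gives the nullclines x + 1.65y = 704 and 1.15x + y = 781.
Substituting y = 781 - 1.15x into the first: x(1 - 1.65·1.15) = 704 - 1.65·781.
So x* = -585/-0.897 = 651, and then y* = 781 - 1.15·651 = 31.9.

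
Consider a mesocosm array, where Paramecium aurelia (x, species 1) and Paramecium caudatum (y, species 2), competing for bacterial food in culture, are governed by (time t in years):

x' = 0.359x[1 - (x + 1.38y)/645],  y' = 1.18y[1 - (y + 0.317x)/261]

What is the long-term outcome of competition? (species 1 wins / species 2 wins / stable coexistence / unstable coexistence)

stable coexistence

Compare the nullcline intercepts: K1/α12 = 645/1.38 = 467 > K2 = 261; K2/α21 = 261/0.317 = 823 > K1 = 645.
Since both inequalities hold, each species can invade when rare, so the interior equilibrium is stable.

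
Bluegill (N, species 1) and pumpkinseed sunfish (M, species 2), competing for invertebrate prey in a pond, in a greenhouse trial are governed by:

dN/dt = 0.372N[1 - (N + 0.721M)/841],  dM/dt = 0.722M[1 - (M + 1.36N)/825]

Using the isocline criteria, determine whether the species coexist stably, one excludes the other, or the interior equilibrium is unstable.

species 1 excludes species 2

Compare the nullcline intercepts: K1/α12 = 841/0.721 = 1170 > K2 = 825; K2/α21 = 825/1.36 = 607 < K1 = 841.
Since the inequalities point opposite ways, species 1 can invade but species 2 cannot.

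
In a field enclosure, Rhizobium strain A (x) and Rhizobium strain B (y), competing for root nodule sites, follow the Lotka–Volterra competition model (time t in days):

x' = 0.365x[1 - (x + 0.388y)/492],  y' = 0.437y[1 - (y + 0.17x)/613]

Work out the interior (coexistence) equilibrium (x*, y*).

Setting both brackets to zero gives the nullclines x + 0.388y = 492 and 0.17x + y = 613.
Substituting y = 613 - 0.17x into the first: x(1 - 0.388·0.17) = 492 - 0.388·613.
So x* = 254/0.934 = 272, and then y* = 613 - 0.17·272 = 567.

x* ≈ 272, y* ≈ 567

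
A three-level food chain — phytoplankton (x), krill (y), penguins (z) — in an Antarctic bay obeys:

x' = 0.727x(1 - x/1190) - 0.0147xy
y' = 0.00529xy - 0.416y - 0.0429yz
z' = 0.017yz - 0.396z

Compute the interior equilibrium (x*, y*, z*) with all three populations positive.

x* ≈ 629, y* ≈ 23.3, z* ≈ 67.9

From dz/dt = 0: 0.017y* = 0.396, so y* = 23.3.
From dx/dt = 0: 0.727(1 - x*/1190) = 0.0147·23.3, giving x* = 1190·(1 - 0.471) = 629.
From dy/dt = 0: 0.00529·629 - 0.416 = 0.0429z*, so z* = 2.91/0.0429 = 67.9.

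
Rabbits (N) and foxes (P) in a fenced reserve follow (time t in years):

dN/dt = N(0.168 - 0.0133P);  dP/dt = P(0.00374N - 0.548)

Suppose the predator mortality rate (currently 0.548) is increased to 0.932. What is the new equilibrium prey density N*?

At the interior fixed point, setting dP/dt = 0 with P > 0 fixes N* = (predator death rate)/(NP coefficient) — independent of the other coefficients.
With the change, N* = 0.932/0.00374 = 249; it rises from 147.

N* ≈ 249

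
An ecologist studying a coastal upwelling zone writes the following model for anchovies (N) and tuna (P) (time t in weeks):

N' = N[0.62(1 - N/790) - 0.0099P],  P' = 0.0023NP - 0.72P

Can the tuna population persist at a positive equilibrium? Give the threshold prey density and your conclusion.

The predator equation gives dP/dt > 0 only when N > 0.72/0.0023 = 313.
Without the predator, N → K = 790. Since 790 > 313, the predator can invade and persist.

Threshold N = 313; K > 313, so yes, the predator persists.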